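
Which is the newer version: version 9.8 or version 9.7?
version 9.8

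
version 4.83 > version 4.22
True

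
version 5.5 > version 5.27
False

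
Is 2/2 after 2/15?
No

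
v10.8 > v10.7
True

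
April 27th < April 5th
False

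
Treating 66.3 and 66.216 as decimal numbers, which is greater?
66.3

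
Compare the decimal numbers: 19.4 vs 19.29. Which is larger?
19.4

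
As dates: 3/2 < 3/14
True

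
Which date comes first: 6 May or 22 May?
6 May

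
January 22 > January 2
True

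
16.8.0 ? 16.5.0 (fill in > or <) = >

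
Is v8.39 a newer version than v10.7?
No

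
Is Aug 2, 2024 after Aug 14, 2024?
No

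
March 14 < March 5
False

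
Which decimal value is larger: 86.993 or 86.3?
86.993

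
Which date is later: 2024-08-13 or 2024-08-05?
2024-08-13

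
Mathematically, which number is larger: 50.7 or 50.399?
50.7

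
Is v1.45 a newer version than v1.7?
Yes. Version numbers are compared segment by segment as integers, not as decimals: minor version 45 > 7, so v1.45 > v1.7 (even though the decimal 1.45 < 1.7).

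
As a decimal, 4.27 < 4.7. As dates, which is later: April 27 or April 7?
April 27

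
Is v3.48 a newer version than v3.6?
Yes. Version numbers are compared segment by segment as integers, not as decimals: minor version 48 > 6, so v3.48 > v3.6 (even though the decimal 3.48 < 3.6).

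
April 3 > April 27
False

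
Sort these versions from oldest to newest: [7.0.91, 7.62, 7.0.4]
[7.0.4, 7.0.91, 7.62]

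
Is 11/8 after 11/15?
No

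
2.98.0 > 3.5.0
False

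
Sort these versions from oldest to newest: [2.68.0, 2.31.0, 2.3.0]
[2.3.0, 2.31.0, 2.68.0]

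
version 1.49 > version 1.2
True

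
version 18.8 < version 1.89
False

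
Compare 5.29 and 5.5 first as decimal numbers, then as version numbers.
As decimals: 5.29 < 5.5. As versions: v5.29 > v5.5 (minor version 29 > 5).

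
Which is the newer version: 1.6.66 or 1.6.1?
1.6.66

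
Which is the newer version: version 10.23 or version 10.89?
version 10.89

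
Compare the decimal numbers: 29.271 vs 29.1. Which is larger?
29.271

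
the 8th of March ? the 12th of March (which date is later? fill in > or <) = <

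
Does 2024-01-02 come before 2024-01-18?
Yes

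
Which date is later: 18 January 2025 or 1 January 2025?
18 January 2025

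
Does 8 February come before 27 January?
No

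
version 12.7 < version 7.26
False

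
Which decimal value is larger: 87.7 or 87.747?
87.747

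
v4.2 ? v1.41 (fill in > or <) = >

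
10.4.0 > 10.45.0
False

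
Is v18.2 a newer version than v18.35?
No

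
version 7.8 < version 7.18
True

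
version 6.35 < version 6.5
False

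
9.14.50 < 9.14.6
False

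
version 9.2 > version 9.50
False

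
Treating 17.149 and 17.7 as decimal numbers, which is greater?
17.7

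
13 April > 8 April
True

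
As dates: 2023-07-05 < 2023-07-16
True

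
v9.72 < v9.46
False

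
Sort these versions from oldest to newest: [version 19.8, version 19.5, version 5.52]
[version 5.52, version 19.5, version 19.8]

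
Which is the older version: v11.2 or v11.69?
v11.2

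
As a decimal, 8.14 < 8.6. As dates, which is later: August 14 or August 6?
August 14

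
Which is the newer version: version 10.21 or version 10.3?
version 10.21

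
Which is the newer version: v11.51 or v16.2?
v16.2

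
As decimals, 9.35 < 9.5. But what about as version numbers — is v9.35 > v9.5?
True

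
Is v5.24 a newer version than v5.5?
Yes. Version numbers are compared segment by segment as integers, not as decimals: minor version 24 > 5, so v5.24 > v5.5 (even though the decimal 5.24 < 5.5).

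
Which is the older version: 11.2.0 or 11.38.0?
11.2.0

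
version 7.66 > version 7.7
True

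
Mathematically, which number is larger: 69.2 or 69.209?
69.209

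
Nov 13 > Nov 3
True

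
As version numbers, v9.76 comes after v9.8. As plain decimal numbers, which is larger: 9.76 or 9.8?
9.8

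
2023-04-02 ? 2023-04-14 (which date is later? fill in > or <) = <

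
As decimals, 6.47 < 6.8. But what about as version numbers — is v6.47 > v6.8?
True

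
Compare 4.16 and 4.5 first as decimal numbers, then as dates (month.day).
As decimals: 4.16 < 4.5. As dates: 4/16 is later than 4/5 (day 16 > day 5).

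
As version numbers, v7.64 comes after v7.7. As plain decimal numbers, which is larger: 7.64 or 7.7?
7.7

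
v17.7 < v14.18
False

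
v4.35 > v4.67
False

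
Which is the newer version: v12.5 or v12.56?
v12.56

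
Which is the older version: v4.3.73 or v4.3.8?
v4.3.8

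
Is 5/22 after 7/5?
No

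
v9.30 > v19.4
False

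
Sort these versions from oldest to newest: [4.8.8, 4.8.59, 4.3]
[4.3, 4.8.8, 4.8.59]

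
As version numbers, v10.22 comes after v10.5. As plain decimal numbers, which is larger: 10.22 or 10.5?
10.5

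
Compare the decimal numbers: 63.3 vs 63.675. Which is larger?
63.675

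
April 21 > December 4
False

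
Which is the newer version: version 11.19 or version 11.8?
version 11.19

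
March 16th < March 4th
False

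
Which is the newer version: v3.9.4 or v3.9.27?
v3.9.27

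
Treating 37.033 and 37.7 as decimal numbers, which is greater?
37.7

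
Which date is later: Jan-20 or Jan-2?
Jan-20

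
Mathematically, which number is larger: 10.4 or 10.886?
10.886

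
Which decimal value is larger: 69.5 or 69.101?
69.5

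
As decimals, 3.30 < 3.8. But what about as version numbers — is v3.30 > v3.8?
True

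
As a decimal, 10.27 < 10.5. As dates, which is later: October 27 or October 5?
October 27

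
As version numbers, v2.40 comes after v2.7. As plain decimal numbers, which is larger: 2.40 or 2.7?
2.7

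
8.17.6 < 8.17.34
True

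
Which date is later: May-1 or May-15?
May-15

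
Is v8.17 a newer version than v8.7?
Yes. Version numbers are compared segment by segment as integers, not as decimals: minor version 17 > 7, so v8.17 > v8.7 (even though the decimal 8.17 < 8.7).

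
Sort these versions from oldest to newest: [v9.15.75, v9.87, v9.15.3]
[v9.15.3, v9.15.75, v9.87]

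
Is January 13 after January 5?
Yes. Day 13 comes after day 5 in January — this is a date comparison, not a decimal one (the decimal 1.13 would be smaller than 1.5).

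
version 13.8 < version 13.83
True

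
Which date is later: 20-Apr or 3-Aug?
3-Aug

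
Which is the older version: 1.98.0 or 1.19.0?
1.19.0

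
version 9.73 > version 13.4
False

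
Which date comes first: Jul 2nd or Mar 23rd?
Mar 23rd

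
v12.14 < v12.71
True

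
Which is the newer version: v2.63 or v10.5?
v10.5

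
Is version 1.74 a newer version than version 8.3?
No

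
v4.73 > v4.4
True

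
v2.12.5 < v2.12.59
True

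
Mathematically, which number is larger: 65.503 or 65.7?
65.7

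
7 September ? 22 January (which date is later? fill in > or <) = >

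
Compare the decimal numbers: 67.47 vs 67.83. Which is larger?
67.83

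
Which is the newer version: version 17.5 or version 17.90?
version 17.90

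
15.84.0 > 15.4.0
True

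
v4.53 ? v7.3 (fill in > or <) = <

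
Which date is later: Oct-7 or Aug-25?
Oct-7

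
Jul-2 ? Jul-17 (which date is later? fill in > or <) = <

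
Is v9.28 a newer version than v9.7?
Yes. Version numbers are compared segment by segment as integers, not as decimals: minor version 28 > 7, so v9.28 > v9.7 (even though the decimal 9.28 < 9.7).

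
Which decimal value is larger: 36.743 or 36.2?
36.743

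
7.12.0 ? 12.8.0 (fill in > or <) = <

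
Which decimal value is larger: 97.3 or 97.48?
97.48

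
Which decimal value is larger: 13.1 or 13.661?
13.661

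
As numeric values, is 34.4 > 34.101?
True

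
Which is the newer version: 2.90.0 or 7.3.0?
7.3.0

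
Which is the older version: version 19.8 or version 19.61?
version 19.8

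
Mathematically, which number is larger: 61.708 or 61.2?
61.708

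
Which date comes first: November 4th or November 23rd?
November 4th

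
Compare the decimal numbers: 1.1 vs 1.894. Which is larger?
1.894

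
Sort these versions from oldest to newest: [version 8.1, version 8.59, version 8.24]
[version 8.1, version 8.24, version 8.59]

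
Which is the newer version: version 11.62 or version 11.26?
version 11.62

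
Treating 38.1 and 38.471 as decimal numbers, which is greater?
38.471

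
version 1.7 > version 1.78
False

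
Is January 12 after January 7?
Yes. Day 12 comes after day 7 in January — this is a date comparison, not a decimal one (the decimal 1.12 would be smaller than 1.7).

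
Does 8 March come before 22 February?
No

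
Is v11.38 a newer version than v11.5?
Yes. Version numbers are compared segment by segment as integers, not as decimals: minor version 38 > 5, so v11.38 > v11.5 (even though the decimal 11.38 < 11.5).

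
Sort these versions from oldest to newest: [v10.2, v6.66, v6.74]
[v6.66, v6.74, v10.2]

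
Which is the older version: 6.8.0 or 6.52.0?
6.8.0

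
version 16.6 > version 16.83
False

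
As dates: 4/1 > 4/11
False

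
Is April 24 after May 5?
No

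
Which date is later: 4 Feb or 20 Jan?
4 Feb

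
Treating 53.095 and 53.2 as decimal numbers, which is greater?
53.2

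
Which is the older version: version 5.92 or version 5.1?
version 5.1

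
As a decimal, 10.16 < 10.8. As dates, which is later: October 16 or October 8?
October 16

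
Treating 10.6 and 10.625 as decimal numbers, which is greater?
10.625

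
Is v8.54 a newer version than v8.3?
Yes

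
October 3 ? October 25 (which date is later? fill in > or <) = <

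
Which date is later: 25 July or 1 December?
1 December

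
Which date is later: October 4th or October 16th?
October 16th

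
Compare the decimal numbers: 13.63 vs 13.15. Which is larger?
13.63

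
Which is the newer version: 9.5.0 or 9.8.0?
9.8.0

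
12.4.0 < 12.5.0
True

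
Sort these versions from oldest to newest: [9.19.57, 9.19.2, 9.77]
[9.19.2, 9.19.57, 9.77]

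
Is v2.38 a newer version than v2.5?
Yes. Version numbers are compared segment by segment as integers, not as decimals: minor version 38 > 5, so v2.38 > v2.5 (even though the decimal 2.38 < 2.5).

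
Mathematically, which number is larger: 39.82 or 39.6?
39.82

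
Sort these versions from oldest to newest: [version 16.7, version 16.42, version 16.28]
[version 16.7, version 16.28, version 16.42]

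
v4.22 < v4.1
False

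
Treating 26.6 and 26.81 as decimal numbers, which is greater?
26.81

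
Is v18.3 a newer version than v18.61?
No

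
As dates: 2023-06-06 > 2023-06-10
False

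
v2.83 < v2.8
False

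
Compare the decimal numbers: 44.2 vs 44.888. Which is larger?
44.888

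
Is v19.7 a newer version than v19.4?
Yes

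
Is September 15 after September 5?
Yes. Day 15 comes after day 5 in September — this is a date comparison, not a decimal one (the decimal 9.15 would be smaller than 9.5).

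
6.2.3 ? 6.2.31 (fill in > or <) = <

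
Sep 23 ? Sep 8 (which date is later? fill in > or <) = >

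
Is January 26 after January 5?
Yes. Day 26 comes after day 5 in January — this is a date comparison, not a decimal one (the decimal 1.26 would be smaller than 1.5).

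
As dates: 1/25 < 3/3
True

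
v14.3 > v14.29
False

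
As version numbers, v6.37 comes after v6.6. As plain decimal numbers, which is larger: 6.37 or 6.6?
6.6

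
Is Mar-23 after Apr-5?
No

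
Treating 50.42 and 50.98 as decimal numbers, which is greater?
50.98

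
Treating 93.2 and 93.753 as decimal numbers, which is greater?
93.753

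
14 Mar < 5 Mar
False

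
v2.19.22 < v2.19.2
False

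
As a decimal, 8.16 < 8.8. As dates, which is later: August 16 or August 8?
August 16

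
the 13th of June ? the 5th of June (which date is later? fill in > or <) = >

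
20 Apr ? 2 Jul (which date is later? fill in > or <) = <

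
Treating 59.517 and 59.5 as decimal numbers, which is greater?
59.517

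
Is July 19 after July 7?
Yes. Day 19 comes after day 7 in July — this is a date comparison, not a decimal one (the decimal 7.19 would be smaller than 7.7).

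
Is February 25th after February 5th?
Yes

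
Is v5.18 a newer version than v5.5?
Yes. Version numbers are compared segment by segment as integers, not as decimals: minor version 18 > 5, so v5.18 > v5.5 (even though the decimal 5.18 < 5.5).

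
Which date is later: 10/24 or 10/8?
10/24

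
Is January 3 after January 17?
No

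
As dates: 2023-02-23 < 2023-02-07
False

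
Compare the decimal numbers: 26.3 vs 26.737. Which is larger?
26.737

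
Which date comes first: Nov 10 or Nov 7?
Nov 7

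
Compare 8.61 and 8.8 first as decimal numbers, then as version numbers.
As decimals: 8.61 < 8.8. As versions: v8.61 > v8.8 (minor version 61 > 8).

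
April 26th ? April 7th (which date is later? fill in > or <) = >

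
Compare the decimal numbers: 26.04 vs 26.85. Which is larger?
26.85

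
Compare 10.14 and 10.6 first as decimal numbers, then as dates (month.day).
As decimals: 10.14 < 10.6. As dates: 10/14 is later than 10/6 (day 14 > day 6).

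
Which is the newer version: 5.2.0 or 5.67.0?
5.67.0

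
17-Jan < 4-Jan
False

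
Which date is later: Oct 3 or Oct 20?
Oct 20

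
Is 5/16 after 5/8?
Yes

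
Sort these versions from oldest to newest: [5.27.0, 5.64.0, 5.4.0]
[5.4.0, 5.27.0, 5.64.0]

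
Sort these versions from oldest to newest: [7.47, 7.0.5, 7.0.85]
[7.0.5, 7.0.85, 7.47]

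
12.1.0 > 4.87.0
True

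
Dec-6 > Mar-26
True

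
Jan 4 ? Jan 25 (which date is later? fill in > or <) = <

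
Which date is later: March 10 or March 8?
March 10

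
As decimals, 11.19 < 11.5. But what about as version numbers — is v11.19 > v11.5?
True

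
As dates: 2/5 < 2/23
True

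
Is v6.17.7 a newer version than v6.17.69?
No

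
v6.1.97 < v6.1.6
False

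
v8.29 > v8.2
True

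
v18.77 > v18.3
True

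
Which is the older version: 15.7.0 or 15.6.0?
15.6.0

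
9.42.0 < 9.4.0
False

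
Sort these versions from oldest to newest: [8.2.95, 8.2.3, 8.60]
[8.2.3, 8.2.95, 8.60]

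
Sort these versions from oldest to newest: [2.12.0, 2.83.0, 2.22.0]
[2.12.0, 2.22.0, 2.83.0]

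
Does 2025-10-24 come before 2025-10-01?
No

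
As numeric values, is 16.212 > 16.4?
False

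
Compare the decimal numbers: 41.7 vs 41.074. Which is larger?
41.7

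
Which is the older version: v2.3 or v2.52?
v2.3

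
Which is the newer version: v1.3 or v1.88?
v1.88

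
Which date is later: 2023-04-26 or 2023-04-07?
2023-04-26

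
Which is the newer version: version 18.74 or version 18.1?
version 18.74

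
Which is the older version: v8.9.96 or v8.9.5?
v8.9.5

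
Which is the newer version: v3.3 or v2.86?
v3.3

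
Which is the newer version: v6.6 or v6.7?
v6.7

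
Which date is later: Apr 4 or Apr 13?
Apr 13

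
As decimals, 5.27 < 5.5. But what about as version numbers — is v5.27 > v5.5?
True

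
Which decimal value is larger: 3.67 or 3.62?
3.67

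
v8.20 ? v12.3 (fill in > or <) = <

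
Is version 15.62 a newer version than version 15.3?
Yes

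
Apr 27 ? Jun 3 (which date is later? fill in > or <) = <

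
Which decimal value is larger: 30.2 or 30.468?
30.468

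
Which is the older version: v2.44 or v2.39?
v2.39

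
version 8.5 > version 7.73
True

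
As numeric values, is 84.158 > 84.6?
False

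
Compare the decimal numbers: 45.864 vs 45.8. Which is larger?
45.864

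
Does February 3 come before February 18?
Yes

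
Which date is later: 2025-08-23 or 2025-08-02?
2025-08-23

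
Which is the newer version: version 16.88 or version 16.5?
version 16.88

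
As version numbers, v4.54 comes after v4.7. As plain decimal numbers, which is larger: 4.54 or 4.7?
4.7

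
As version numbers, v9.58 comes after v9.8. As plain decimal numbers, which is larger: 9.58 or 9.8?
9.8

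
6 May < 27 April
False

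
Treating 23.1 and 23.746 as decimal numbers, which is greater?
23.746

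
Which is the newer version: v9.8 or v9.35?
v9.35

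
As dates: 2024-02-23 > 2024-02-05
True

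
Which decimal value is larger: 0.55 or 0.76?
0.76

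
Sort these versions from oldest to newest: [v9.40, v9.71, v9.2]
[v9.2, v9.40, v9.71]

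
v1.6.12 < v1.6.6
False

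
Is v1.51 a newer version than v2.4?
No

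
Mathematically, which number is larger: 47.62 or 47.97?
47.97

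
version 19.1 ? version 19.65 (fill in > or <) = <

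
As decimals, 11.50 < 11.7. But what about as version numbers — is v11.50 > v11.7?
True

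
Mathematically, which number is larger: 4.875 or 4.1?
4.875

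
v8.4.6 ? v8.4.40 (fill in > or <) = <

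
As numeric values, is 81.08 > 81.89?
False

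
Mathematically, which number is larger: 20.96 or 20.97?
20.97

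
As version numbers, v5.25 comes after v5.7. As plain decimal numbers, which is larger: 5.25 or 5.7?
5.7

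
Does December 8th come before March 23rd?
No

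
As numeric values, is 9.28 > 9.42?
False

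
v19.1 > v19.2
False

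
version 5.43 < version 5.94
True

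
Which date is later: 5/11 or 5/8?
5/11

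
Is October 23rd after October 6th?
Yes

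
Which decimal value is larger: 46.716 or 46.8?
46.8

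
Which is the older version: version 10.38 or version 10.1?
version 10.1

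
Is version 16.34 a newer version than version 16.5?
Yes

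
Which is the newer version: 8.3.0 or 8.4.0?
8.4.0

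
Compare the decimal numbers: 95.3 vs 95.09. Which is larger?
95.3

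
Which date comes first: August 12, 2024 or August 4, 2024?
August 4, 2024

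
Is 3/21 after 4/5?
No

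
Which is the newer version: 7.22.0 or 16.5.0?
16.5.0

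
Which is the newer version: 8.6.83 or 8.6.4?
8.6.83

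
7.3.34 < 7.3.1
False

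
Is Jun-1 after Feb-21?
Yes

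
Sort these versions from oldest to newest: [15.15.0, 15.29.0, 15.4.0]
[15.4.0, 15.15.0, 15.29.0]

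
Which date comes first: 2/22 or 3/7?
2/22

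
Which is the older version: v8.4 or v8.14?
v8.4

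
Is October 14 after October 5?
Yes. Day 14 comes after day 5 in October — this is a date comparison, not a decimal one (the decimal 10.14 would be smaller than 10.5).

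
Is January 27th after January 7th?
Yes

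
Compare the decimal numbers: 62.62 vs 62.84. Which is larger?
62.84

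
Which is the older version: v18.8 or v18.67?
v18.8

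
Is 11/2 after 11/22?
No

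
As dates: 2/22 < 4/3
True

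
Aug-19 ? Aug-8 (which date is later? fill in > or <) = >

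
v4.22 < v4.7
False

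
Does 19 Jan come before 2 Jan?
No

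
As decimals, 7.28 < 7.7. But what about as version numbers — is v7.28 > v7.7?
True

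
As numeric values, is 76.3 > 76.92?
False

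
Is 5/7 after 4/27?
Yes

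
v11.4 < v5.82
False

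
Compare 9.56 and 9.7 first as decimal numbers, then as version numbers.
As decimals: 9.56 < 9.7. As versions: v9.56 > v9.7 (minor version 56 > 7).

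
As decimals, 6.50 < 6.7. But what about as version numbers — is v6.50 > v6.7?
True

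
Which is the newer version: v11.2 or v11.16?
v11.16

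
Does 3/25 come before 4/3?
Yes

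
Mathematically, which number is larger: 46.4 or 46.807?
46.807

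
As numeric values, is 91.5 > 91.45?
True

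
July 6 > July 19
False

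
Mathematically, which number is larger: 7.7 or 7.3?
7.7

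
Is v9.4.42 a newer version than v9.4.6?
Yes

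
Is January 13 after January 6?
Yes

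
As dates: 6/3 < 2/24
False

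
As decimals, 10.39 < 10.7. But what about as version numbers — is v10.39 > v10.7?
True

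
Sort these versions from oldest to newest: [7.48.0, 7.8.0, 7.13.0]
[7.8.0, 7.13.0, 7.48.0]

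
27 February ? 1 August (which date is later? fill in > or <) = <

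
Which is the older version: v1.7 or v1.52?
v1.7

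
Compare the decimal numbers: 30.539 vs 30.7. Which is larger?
30.7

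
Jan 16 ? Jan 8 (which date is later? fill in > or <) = >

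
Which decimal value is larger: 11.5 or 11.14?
11.5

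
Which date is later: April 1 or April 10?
April 10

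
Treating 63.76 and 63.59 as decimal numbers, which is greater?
63.76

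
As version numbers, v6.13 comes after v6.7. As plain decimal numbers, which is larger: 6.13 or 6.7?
6.7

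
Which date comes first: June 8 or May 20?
May 20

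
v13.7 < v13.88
True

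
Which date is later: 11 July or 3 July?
11 July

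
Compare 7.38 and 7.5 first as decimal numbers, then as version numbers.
As decimals: 7.38 < 7.5. As versions: v7.38 > v7.5 (minor version 38 > 5).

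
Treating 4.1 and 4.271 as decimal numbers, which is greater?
4.271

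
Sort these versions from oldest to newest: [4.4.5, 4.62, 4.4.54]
[4.4.5, 4.4.54, 4.62]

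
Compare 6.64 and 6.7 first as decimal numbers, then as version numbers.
As decimals: 6.64 < 6.7. As versions: v6.64 > v6.7 (minor version 64 > 7).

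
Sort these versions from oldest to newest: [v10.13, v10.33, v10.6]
[v10.6, v10.13, v10.33]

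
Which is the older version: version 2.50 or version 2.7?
version 2.7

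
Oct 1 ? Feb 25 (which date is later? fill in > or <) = >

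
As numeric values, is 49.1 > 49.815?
False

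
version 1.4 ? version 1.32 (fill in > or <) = <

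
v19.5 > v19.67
False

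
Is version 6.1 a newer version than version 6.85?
No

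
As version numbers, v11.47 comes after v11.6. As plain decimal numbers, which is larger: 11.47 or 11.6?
11.6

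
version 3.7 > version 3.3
True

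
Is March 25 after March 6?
Yes. Day 25 comes after day 6 in March — this is a date comparison, not a decimal one (the decimal 3.25 would be smaller than 3.6).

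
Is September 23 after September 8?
Yes. Day 23 comes after day 8 in September — this is a date comparison, not a decimal one (the decimal 9.23 would be smaller than 9.8).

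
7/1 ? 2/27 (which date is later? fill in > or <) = >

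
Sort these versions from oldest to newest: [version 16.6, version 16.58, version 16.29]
[version 16.6, version 16.29, version 16.58]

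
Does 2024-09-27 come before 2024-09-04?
No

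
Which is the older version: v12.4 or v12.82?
v12.4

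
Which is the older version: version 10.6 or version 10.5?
version 10.5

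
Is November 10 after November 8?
Yes. Day 10 comes after day 8 in November — this is a date comparison, not a decimal one (the decimal 11.10 would be smaller than 11.8).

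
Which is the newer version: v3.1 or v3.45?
v3.45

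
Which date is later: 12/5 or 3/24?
12/5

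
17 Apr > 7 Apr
True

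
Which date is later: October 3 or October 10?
October 10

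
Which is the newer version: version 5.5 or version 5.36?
version 5.36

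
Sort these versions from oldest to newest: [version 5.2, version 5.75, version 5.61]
[version 5.2, version 5.61, version 5.75]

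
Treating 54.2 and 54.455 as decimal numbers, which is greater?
54.455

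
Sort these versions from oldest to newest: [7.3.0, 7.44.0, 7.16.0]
[7.3.0, 7.16.0, 7.44.0]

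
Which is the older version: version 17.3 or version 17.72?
version 17.3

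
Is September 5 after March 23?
Yes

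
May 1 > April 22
True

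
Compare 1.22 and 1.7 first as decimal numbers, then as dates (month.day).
As decimals: 1.22 < 1.7. As dates: 1/22 is later than 1/7 (day 22 > day 7).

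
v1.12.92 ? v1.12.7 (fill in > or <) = >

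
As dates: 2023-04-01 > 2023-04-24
False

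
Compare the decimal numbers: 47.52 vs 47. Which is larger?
47.52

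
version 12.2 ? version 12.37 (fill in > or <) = <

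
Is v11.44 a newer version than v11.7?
Yes. Version numbers are compared segment by segment as integers, not as decimals: minor version 44 > 7, so v11.44 > v11.7 (even though the decimal 11.44 < 11.7).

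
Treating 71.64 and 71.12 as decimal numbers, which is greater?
71.64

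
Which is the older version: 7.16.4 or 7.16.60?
7.16.4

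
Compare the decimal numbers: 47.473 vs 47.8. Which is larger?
47.8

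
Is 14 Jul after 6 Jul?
Yes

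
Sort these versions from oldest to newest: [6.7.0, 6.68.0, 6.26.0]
[6.7.0, 6.26.0, 6.68.0]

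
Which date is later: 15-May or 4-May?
15-May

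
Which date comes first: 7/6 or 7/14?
7/6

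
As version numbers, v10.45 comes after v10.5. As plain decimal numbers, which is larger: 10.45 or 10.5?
10.5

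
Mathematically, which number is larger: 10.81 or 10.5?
10.81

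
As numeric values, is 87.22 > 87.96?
False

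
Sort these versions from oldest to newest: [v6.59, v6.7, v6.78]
[v6.7, v6.59, v6.78]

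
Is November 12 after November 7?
Yes. Day 12 comes after day 7 in November — this is a date comparison, not a decimal one (the decimal 11.12 would be smaller than 11.7).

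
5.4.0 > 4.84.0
True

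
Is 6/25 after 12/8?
No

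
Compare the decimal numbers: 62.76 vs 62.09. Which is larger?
62.76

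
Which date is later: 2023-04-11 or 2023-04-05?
2023-04-11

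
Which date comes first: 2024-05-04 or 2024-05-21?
2024-05-04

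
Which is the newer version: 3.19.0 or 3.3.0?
3.19.0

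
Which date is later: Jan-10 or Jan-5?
Jan-10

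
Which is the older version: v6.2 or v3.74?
v3.74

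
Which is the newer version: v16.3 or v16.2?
v16.3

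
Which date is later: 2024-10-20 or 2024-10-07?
2024-10-20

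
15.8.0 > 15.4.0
True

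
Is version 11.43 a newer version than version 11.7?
Yes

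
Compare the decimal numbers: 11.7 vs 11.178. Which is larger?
11.7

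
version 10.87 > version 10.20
True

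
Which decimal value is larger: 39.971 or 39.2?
39.971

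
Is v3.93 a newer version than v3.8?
Yes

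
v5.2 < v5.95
True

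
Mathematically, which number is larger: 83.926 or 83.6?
83.926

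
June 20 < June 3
False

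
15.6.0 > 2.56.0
True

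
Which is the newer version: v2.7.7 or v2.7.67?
v2.7.67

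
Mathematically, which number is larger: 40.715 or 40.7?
40.715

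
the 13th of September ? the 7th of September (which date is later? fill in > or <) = >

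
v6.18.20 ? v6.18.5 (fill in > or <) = >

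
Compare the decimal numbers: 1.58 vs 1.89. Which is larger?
1.89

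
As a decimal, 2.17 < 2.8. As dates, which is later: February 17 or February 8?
February 17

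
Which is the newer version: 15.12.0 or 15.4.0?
15.12.0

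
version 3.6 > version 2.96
True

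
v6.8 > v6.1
True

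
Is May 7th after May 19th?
No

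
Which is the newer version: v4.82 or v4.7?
v4.82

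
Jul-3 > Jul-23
False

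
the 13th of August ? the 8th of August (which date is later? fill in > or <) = >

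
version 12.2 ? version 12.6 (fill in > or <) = <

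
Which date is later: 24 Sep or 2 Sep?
24 Sep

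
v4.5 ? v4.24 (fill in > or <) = <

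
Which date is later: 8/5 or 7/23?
8/5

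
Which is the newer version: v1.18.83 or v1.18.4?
v1.18.83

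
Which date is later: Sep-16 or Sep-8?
Sep-16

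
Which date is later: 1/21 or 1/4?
1/21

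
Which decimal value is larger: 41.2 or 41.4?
41.4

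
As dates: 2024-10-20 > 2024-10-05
True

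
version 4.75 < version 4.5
False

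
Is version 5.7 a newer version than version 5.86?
No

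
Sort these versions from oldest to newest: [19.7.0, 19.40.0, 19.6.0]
[19.6.0, 19.7.0, 19.40.0]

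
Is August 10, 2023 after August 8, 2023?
Yes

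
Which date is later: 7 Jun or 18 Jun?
18 Jun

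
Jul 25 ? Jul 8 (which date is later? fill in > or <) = >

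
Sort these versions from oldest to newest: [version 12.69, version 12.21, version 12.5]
[version 12.5, version 12.21, version 12.69]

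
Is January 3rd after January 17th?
No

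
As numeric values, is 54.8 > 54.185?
True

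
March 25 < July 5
True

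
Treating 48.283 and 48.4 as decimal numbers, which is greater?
48.4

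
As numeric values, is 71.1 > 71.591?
False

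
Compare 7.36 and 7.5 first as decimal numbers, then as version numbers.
As decimals: 7.36 < 7.5. As versions: v7.36 > v7.5 (minor version 36 > 5).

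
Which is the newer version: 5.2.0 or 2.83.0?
5.2.0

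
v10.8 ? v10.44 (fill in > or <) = <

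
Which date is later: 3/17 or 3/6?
3/17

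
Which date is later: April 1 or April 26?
April 26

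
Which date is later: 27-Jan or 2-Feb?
2-Feb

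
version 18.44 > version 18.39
True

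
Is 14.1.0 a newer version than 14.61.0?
No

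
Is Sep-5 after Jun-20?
Yes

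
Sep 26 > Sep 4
True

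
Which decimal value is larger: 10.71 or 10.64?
10.71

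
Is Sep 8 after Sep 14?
No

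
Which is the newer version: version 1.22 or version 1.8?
version 1.22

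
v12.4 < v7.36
False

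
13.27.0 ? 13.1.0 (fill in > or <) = >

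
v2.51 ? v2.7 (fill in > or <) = >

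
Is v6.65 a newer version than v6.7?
Yes. Version numbers are compared segment by segment as integers, not as decimals: minor version 65 > 7, so v6.65 > v6.7 (even though the decimal 6.65 < 6.7).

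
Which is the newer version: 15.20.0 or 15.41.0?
15.41.0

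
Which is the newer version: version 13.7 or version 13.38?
version 13.38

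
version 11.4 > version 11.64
False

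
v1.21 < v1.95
True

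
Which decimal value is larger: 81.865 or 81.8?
81.865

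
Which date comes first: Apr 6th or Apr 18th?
Apr 6th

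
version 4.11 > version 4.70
False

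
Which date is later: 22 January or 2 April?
2 April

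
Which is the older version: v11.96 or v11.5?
v11.5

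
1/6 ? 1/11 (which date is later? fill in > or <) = <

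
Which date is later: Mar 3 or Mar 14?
Mar 14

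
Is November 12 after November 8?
Yes. Day 12 comes after day 8 in November — this is a date comparison, not a decimal one (the decimal 11.12 would be smaller than 11.8).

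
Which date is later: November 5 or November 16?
November 16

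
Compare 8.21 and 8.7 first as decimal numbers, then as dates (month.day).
As decimals: 8.21 < 8.7. As dates: 8/21 is later than 8/7 (day 21 > day 7).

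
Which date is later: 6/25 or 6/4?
6/25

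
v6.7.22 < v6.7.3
False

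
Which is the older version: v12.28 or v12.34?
v12.28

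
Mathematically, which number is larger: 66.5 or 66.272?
66.5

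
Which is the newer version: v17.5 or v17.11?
v17.11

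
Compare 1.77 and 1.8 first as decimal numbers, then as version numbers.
As decimals: 1.77 < 1.8. As versions: v1.77 > v1.8 (minor version 77 > 8).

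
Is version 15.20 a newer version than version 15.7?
Yes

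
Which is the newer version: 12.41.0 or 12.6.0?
12.41.0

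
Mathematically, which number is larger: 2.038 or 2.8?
2.8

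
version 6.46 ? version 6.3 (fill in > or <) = >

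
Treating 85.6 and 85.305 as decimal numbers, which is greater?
85.6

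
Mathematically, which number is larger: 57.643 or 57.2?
57.643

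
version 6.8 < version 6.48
True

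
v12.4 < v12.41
True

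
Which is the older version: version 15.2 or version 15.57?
version 15.2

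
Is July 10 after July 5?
Yes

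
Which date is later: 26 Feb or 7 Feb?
26 Feb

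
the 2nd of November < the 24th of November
True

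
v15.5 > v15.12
False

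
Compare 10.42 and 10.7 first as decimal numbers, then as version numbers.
As decimals: 10.42 < 10.7. As versions: v10.42 > v10.7 (minor version 42 > 7).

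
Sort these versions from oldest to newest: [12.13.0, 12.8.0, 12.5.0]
[12.5.0, 12.8.0, 12.13.0]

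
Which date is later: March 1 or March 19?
March 19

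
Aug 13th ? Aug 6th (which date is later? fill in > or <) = >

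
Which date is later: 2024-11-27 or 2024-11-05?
2024-11-27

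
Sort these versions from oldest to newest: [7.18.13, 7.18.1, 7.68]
[7.18.1, 7.18.13, 7.68]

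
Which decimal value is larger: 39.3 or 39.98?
39.98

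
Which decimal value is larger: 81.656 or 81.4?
81.656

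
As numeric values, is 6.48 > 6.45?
True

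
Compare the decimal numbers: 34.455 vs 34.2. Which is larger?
34.455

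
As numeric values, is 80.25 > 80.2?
True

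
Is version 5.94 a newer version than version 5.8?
Yes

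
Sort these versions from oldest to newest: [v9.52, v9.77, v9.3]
[v9.3, v9.52, v9.77]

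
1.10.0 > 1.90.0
False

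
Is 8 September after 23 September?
No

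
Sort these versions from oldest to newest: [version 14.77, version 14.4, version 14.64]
[version 14.4, version 14.64, version 14.77]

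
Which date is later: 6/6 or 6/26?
6/26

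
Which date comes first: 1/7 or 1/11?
1/7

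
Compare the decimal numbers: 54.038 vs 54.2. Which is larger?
54.2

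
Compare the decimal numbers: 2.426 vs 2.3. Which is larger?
2.426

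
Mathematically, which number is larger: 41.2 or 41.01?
41.2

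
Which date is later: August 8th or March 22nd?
August 8th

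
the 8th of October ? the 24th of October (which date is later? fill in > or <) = <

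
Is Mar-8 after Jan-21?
Yes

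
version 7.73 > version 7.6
True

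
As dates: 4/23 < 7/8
True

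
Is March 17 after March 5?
Yes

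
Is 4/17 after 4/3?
Yes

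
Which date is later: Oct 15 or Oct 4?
Oct 15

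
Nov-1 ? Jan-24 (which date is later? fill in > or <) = >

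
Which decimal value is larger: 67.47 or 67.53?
67.53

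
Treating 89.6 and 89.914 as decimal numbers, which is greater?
89.914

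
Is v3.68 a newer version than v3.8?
Yes. Version numbers are compared segment by segment as integers, not as decimals: minor version 68 > 8, so v3.68 > v3.8 (even though the decimal 3.68 < 3.8).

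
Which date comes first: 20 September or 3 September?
3 September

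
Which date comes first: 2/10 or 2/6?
2/6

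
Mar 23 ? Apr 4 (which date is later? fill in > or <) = <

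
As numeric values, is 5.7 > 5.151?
True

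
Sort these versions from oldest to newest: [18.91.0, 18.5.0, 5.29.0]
[5.29.0, 18.5.0, 18.91.0]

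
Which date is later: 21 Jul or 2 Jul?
21 Jul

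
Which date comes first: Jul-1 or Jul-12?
Jul-1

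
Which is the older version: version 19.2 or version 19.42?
version 19.2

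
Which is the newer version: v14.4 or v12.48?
v14.4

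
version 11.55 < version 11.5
False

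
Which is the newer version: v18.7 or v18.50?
v18.50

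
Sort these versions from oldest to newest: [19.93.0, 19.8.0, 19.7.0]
[19.7.0, 19.8.0, 19.93.0]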